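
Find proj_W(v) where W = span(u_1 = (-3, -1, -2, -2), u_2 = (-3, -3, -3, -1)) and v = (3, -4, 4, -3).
proj_W(v) = (33/26, -5/26, 7/13, 15/13)

Set up U = [u_1 | ... | u_2] ∈ R^(4×2). The projector onto W = col(U) is P = U (U^T U)^(-1) U^T.
Compute U^T U =
  [18, 20]
  [20, 28],
and U^T v = (-7, -6).
Solve U^T U · c = U^T v for the coefficients: c = (-19/26, 4/13). The projection is proj_W(v) = U c.
Check: (v - proj_W(v)) · u_1 = 0  (should be 0).
Check: (v - proj_W(v)) · u_2 = 0  (should be 0).
Result: proj_W(v) = (33/26, -5/26, 7/13, 15/13).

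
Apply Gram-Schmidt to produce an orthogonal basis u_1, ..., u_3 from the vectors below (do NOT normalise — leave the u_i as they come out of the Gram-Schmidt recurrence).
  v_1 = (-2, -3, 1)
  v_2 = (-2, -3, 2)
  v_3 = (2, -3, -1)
Orthogonal basis:
  u_1 = (-2, -3, 1)
  u_2 = (1/7, 3/14, 13/14)
  u_3 = (36/13, -24/13, 0)

Apply the Gram-Schmidt recurrence
  u_1 = v_1
  u_i = v_i − Σ_{j<i} ((v_i · u_j) / (u_j · u_j)) · u_j.

Step by step this gives:
  u_1 = (-2, -3, 1)
  u_2 = (1/7, 3/14, 13/14)
  u_3 = (36/13, -24/13, 0)

Orthogonality check:
  u_2 · u_1 = 0 (should be 0)
  u_3 · u_1 = 0 (should be 0)
  u_3 · u_2 = 0 (should be 0)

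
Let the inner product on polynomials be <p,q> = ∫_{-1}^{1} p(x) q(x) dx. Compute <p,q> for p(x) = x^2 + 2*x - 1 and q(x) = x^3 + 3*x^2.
<p,q> = 0

Expand the product: p(x)·q(x) = x^5 + 5*x^4 + 5*x^3 - 3*x^2.
∫_{-1}^{1} of each monomial x^k gives [2/(k+1) if k even, 0 if k odd]. Integrating term-by-term (or equivalently evaluating the antiderivative F(x) = x^6/6 + x^5 + 5*x^4/4 - x^3 at the endpoints):
  F(1) − F(−1) = 17/12 − (17/12) = 0.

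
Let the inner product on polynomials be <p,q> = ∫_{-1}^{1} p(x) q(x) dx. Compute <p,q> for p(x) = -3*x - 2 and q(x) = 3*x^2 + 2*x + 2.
<p,q> = -16

Expand the product: p(x)·q(x) = -9*x^3 - 12*x^2 - 10*x - 4.
∫_{-1}^{1} of each monomial x^k gives [2/(k+1) if k even, 0 if k odd]. Integrating term-by-term (or equivalently evaluating the antiderivative F(x) = -9*x^4/4 - 4*x^3 - 5*x^2 - 4*x at the endpoints):
  F(1) − F(−1) = -61/4 − (3/4) = -16.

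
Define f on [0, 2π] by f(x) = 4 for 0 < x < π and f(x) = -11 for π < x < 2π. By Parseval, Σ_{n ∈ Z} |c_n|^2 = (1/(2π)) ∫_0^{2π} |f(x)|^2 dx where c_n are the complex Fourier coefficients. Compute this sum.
Σ |c_n|^2 = 137/2

Parseval equates the L^2 energy of f (normalised by 1/(2π)) with the ℓ^2 sum of its Fourier coefficients: (1/(2π)) ∫_0^{2π} |f|^2 = Σ |c_n|^2.
Compute the left side: (1/(2π)) [∫_0^π 4^2 dx + ∫_π^{2π} (-11)^2 dx] = (1/(2π)) · (16π + 121π) = (16 + 121)/2 = 137/2.
So Σ_{n ∈ Z} |c_n|^2 = 137/2.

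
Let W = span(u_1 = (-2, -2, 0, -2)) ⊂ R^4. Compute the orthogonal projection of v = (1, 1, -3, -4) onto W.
proj_W(v) = (-2/3, -2/3, 0, -2/3)

Set up U = [u_1 | ... | u_1] ∈ R^(4×1). The projector onto W = col(U) is P = U (U^T U)^(-1) U^T.
Compute U^T U =
  [12],
and U^T v = (4).
Solve U^T U · c = U^T v for the coefficients: c = (1/3). The projection is proj_W(v) = U c.
Check: (v - proj_W(v)) · u_1 = 0  (should be 0).
Result: proj_W(v) = (-2/3, -2/3, 0, -2/3).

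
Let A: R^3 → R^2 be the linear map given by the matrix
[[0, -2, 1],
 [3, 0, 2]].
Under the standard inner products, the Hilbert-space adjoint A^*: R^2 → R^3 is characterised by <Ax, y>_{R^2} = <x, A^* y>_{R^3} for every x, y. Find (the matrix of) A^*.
A^* = A^T =
[[0, 3],
 [-2, 0],
 [1, 2]]

For real matrices with standard dot products, the defining identity <Ax, y> = <x, A^* y> gives (Ax)^T y = x^T (A^*) y, i.e. x^T A^T y = x^T (A^*) y. Since this holds for all x, y, we must have A^* = A^T. Therefore
A^* =
[[0, 3],
 [-2, 0],
 [1, 2]].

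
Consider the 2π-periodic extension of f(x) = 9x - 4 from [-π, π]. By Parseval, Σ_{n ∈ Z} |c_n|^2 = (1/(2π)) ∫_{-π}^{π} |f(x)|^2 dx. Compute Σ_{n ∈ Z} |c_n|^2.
Σ |c_n|^2 = 27π^2 + 16

Expand and integrate term by term over [-π, π]:
  ∫ (9x)^2 dx = 81·(2π^3/3); ∫ 2·9·(-4)·x dx = 0 (odd integrand); ∫ (-4)^2 dx = 16·2π.
So (1/(2π)) ∫_{-π}^{π} (9x - 4)^2 dx = 81π^2/3 + 16 = 27π^2 + 16.
Parseval ⇒ Σ |c_n|^2 = 27π^2 + 16.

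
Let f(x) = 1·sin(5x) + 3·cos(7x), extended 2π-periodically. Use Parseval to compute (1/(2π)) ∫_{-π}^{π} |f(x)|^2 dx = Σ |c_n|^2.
Σ |c_n|^2 = 5

Expand |f|^2 and use orthogonality of {sin(nx), cos(mx)} on [-π, π]:
  ∫_{-π}^{π} sin(nx)^2 dx = π, ∫ cos(mx)^2 dx = π, and cross terms integrate to 0.
So ∫_{-π}^{π} f(x)^2 dx = 1^2 · π + 3^2 · π = (1 + 9)π.
Divide by 2π: (1 + 9)/2 = 5.
By Parseval, this equals Σ |c_n|^2.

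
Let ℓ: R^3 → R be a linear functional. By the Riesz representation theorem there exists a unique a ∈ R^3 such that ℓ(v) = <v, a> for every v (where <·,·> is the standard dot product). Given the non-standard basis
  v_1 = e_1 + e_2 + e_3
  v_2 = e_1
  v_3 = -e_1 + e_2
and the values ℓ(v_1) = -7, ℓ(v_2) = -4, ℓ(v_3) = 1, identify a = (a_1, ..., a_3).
a = (-4, -3, 0)

Write a = (a_1, ..., a_3) in the standard basis. For each basis vector v_i, ℓ(v_i) = <v_i, a> is a linear equation in the a_j's. Collect the n equations into a matrix system V a = ℓ, where row i of V is v_i (expressed in the standard basis). Since V is invertible (lower-triangular with 1s on the diagonal, up to permutation), solve by back-substitution:
  V =
[[1, 1, 1],
 [1, 0, 0],
 [-1, 1, 0]]
  V a = (-7, -4, 1)
Solving gives a = (-4, -3, 0).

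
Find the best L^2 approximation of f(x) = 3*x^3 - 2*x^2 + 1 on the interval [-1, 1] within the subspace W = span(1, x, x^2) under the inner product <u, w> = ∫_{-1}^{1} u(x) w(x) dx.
g(x) = -2*x^2 + 9*x/5 + 1

The best approximation g ∈ W is the orthogonal projection of f onto W. Writing g = a_0 + a_1 x + a_2 x^2, the coefficients solve the normal equations G · a = b where
  G_{ij} = <φ_i, φ_j> and b_i = <f, φ_i>, with φ_0 = 1, φ_1 = x, φ_2 = x^2.
G =
  [2, 0, 2/3]
  [0, 2/3, 0]
  [2/3, 0, 2/5],
b = (2/3, 6/5, -2/15).
Solving gives a_0 = 1, a_1 = 9/5, a_2 = -2, so
  g(x) = -2*x^2 + 9*x/5 + 1.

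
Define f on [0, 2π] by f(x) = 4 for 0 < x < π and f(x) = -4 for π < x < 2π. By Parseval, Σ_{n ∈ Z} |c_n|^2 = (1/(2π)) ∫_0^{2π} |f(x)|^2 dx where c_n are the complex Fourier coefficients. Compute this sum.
Σ |c_n|^2 = 16

Parseval equates the L^2 energy of f (normalised by 1/(2π)) with the ℓ^2 sum of its Fourier coefficients: (1/(2π)) ∫_0^{2π} |f|^2 = Σ |c_n|^2.
Compute the left side: (1/(2π)) [∫_0^π 4^2 dx + ∫_π^{2π} (-4)^2 dx] = (1/(2π)) · (16π + 16π) = (16 + 16)/2 = 16.
So Σ_{n ∈ Z} |c_n|^2 = 16.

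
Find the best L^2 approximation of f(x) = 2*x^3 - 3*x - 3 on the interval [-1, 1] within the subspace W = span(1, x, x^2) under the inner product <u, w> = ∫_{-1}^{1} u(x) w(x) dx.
g(x) = -9*x/5 - 3

The best approximation g ∈ W is the orthogonal projection of f onto W. Writing g = a_0 + a_1 x + a_2 x^2, the coefficients solve the normal equations G · a = b where
  G_{ij} = <φ_i, φ_j> and b_i = <f, φ_i>, with φ_0 = 1, φ_1 = x, φ_2 = x^2.
G =
  [2, 0, 2/3]
  [0, 2/3, 0]
  [2/3, 0, 2/5],
b = (-6, -6/5, -2).
Solving gives a_0 = -3, a_1 = -9/5, a_2 = 0, so
  g(x) = -9*x/5 - 3.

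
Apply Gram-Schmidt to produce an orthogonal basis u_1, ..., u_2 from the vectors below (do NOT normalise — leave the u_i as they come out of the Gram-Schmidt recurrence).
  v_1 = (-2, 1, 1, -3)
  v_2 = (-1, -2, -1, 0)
Orthogonal basis:
  u_1 = (-2, 1, 1, -3)
  u_2 = (-17/15, -29/15, -14/15, -1/5)

Apply the Gram-Schmidt recurrence
  u_1 = v_1
  u_i = v_i − Σ_{j<i} ((v_i · u_j) / (u_j · u_j)) · u_j.

Step by step this gives:
  u_1 = (-2, 1, 1, -3)
  u_2 = (-17/15, -29/15, -14/15, -1/5)

Orthogonality check:
  u_2 · u_1 = 0 (should be 0)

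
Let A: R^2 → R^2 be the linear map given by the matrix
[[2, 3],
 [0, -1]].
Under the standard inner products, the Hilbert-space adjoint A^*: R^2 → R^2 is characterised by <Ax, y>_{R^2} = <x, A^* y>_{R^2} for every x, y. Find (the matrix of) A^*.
A^* = A^T =
[[2, 0],
 [3, -1]]

For real matrices with standard dot products, the defining identity <Ax, y> = <x, A^* y> gives (Ax)^T y = x^T (A^*) y, i.e. x^T A^T y = x^T (A^*) y. Since this holds for all x, y, we must have A^* = A^T. Therefore
A^* =
[[2, 0],
 [3, -1]].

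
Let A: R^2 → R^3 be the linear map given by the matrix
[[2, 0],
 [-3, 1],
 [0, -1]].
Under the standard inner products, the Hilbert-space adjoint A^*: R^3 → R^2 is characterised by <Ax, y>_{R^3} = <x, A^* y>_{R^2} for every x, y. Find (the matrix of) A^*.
A^* = A^T =
[[2, -3, 0],
 [0, 1, -1]]

For real matrices with standard dot products, the defining identity <Ax, y> = <x, A^* y> gives (Ax)^T y = x^T (A^*) y, i.e. x^T A^T y = x^T (A^*) y. Since this holds for all x, y, we must have A^* = A^T. Therefore
A^* =
[[2, -3, 0],
 [0, 1, -1]].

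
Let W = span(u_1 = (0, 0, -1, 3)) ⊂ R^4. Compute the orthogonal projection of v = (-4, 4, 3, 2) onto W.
proj_W(v) = (0, 0, -3/10, 9/10)

Set up U = [u_1 | ... | u_1] ∈ R^(4×1). The projector onto W = col(U) is P = U (U^T U)^(-1) U^T.
Compute U^T U =
  [10],
and U^T v = (3).
Solve U^T U · c = U^T v for the coefficients: c = (3/10). The projection is proj_W(v) = U c.
Check: (v - proj_W(v)) · u_1 = 0  (should be 0).
Result: proj_W(v) = (0, 0, -3/10, 9/10).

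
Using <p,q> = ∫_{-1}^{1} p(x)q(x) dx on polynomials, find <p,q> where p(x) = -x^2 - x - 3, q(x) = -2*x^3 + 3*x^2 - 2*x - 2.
<p,q> = 124/15

Expand the product: p(x)·q(x) = 2*x^5 - x^4 + 5*x^3 - 5*x^2 + 8*x + 6.
∫_{-1}^{1} of each monomial x^k gives [2/(k+1) if k even, 0 if k odd]. Integrating term-by-term (or equivalently evaluating the antiderivative F(x) = x^6/3 - x^5/5 + 5*x^4/4 - 5*x^3/3 + 4*x^2 + 6*x at the endpoints):
  F(1) − F(−1) = 583/60 − (29/20) = 124/15.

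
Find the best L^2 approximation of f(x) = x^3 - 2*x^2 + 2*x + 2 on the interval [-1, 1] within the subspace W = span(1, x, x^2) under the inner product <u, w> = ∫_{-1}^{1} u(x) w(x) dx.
g(x) = -2*x^2 + 13*x/5 + 2

The best approximation g ∈ W is the orthogonal projection of f onto W. Writing g = a_0 + a_1 x + a_2 x^2, the coefficients solve the normal equations G · a = b where
  G_{ij} = <φ_i, φ_j> and b_i = <f, φ_i>, with φ_0 = 1, φ_1 = x, φ_2 = x^2.
G =
  [2, 0, 2/3]
  [0, 2/3, 0]
  [2/3, 0, 2/5],
b = (8/3, 26/15, 8/15).
Solving gives a_0 = 2, a_1 = 13/5, a_2 = -2, so
  g(x) = -2*x^2 + 13*x/5 + 2.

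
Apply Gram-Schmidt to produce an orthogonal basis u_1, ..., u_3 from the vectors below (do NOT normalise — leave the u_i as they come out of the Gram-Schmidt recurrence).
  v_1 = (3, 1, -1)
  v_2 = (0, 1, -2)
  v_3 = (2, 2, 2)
Orthogonal basis:
  u_1 = (3, 1, -1)
  u_2 = (-9/11, 8/11, -19/11)
  u_3 = (-8/23, 48/23, 24/23)

Apply the Gram-Schmidt recurrence
  u_1 = v_1
  u_i = v_i − Σ_{j<i} ((v_i · u_j) / (u_j · u_j)) · u_j.

Step by step this gives:
  u_1 = (3, 1, -1)
  u_2 = (-9/11, 8/11, -19/11)
  u_3 = (-8/23, 48/23, 24/23)

Orthogonality check:
  u_2 · u_1 = 0 (should be 0)
  u_3 · u_1 = 0 (should be 0)
  u_3 · u_2 = 0 (should be 0)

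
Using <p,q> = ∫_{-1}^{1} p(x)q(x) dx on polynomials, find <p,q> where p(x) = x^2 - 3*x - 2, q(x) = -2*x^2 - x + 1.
<p,q> = 8/15

Expand the product: p(x)·q(x) = -2*x^4 + 5*x^3 + 8*x^2 - x - 2.
∫_{-1}^{1} of each monomial x^k gives [2/(k+1) if k even, 0 if k odd]. Integrating term-by-term (or equivalently evaluating the antiderivative F(x) = -2*x^5/5 + 5*x^4/4 + 8*x^3/3 - x^2/2 - 2*x at the endpoints):
  F(1) − F(−1) = 61/60 − (29/60) = 8/15.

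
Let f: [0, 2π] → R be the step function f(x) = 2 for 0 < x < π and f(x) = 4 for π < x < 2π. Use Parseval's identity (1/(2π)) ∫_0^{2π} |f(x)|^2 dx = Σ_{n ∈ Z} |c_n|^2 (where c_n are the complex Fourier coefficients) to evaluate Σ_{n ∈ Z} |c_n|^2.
Σ |c_n|^2 = 10

Parseval equates the L^2 energy of f (normalised by 1/(2π)) with the ℓ^2 sum of its Fourier coefficients: (1/(2π)) ∫_0^{2π} |f|^2 = Σ |c_n|^2.
Compute the left side: (1/(2π)) [∫_0^π 2^2 dx + ∫_π^{2π} 4^2 dx] = (1/(2π)) · (4π + 16π) = (4 + 16)/2 = 10.
So Σ_{n ∈ Z} |c_n|^2 = 10.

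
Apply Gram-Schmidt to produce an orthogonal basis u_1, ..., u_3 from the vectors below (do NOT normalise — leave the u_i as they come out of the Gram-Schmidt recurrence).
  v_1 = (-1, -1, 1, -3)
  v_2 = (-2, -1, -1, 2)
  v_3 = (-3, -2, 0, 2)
Orthogonal basis:
  u_1 = (-1, -1, 1, -3)
  u_2 = (-7/3, -4/3, -2/3, 1)
  u_3 = (3/52, -15/52, 51/52, 21/52)

Apply the Gram-Schmidt recurrence
  u_1 = v_1
  u_i = v_i − Σ_{j<i} ((v_i · u_j) / (u_j · u_j)) · u_j.

Step by step this gives:
  u_1 = (-1, -1, 1, -3)
  u_2 = (-7/3, -4/3, -2/3, 1)
  u_3 = (3/52, -15/52, 51/52, 21/52)

Orthogonality check:
  u_2 · u_1 = 0 (should be 0)
  u_3 · u_1 = 0 (should be 0)
  u_3 · u_2 = 0 (should be 0)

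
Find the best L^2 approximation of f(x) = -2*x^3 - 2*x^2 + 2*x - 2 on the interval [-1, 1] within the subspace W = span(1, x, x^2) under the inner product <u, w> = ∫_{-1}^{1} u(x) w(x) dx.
g(x) = -2*x^2 + 4*x/5 - 2

The best approximation g ∈ W is the orthogonal projection of f onto W. Writing g = a_0 + a_1 x + a_2 x^2, the coefficients solve the normal equations G · a = b where
  G_{ij} = <φ_i, φ_j> and b_i = <f, φ_i>, with φ_0 = 1, φ_1 = x, φ_2 = x^2.
G =
  [2, 0, 2/3]
  [0, 2/3, 0]
  [2/3, 0, 2/5],
b = (-16/3, 8/15, -32/15).
Solving gives a_0 = -2, a_1 = 4/5, a_2 = -2, so
  g(x) = -2*x^2 + 4*x/5 - 2.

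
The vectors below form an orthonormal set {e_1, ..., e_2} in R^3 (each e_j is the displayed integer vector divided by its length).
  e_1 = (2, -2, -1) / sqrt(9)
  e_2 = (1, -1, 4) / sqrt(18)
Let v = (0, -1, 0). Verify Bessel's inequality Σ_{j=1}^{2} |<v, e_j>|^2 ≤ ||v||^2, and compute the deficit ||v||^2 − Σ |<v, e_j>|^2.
Σ |<v, e_j>|^2 = 1/2; ||v||^2 = 1; deficit = 1/2

Write each e_j = u_j / sqrt(<u_j, u_j>) where u_j is the displayed integer vector. Then <v, e_j> = <v, u_j> / sqrt(<u_j, u_j>), so |<v, e_j>|^2 = <v, u_j>^2 / <u_j, u_j>.
Coefficients: <v, e_1> = 2/sqrt(9), <v, e_2> = 1/sqrt(18).
Square and sum: Σ |<v, e_j>|^2 = 1/2.
Compute ||v||^2 = v·v = 1.
Deficit = 1 − 1/2 = 1/2 ≥ 0, confirming Bessel's inequality. (The deficit equals ||v − Σ <v,e_j> e_j||^2, the squared distance from v to span{e_j}.)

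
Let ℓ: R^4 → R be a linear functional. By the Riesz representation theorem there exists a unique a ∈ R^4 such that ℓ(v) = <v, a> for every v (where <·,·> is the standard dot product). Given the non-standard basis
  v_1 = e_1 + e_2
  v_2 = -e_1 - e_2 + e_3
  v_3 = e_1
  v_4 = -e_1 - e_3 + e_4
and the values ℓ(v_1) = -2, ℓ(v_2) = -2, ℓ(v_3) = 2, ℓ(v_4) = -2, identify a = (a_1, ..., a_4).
a = (2, -4, -4, -4)

Write a = (a_1, ..., a_4) in the standard basis. For each basis vector v_i, ℓ(v_i) = <v_i, a> is a linear equation in the a_j's. Collect the n equations into a matrix system V a = ℓ, where row i of V is v_i (expressed in the standard basis). Since V is invertible (lower-triangular with 1s on the diagonal, up to permutation), solve by back-substitution:
  V =
[[1, 1, 0, 0],
 [-1, -1, 1, 0],
 [1, 0, 0, 0],
 [-1, 0, -1, 1]]
  V a = (-2, -2, 2, -2)
Solving gives a = (2, -4, -4, -4).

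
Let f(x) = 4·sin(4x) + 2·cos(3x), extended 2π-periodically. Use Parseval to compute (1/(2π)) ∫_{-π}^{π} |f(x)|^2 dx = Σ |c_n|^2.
Σ |c_n|^2 = 10

Expand |f|^2 and use orthogonality of {sin(nx), cos(mx)} on [-π, π]:
  ∫_{-π}^{π} sin(nx)^2 dx = π, ∫ cos(mx)^2 dx = π, and cross terms integrate to 0.
So ∫_{-π}^{π} f(x)^2 dx = 4^2 · π + 2^2 · π = (16 + 4)π.
Divide by 2π: (16 + 4)/2 = 10.
By Parseval, this equals Σ |c_n|^2.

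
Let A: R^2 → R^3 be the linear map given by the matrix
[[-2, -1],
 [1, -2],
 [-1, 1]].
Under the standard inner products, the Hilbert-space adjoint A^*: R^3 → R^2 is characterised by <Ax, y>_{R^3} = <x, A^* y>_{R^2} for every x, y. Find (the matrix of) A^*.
A^* = A^T =
[[-2, 1, -1],
 [-1, -2, 1]]

For real matrices with standard dot products, the defining identity <Ax, y> = <x, A^* y> gives (Ax)^T y = x^T (A^*) y, i.e. x^T A^T y = x^T (A^*) y. Since this holds for all x, y, we must have A^* = A^T. Therefore
A^* =
[[-2, 1, -1],
 [-1, -2, 1]].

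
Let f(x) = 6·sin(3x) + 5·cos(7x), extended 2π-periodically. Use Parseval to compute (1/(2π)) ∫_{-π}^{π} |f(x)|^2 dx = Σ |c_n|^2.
Σ |c_n|^2 = 61/2

Expand |f|^2 and use orthogonality of {sin(nx), cos(mx)} on [-π, π]:
  ∫_{-π}^{π} sin(nx)^2 dx = π, ∫ cos(mx)^2 dx = π, and cross terms integrate to 0.
So ∫_{-π}^{π} f(x)^2 dx = 6^2 · π + 5^2 · π = (36 + 25)π.
Divide by 2π: (36 + 25)/2 = 61/2.
By Parseval, this equals Σ |c_n|^2.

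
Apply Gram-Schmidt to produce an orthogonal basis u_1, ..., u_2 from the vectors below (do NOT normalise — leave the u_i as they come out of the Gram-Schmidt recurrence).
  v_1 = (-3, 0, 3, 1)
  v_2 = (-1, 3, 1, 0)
Orthogonal basis:
  u_1 = (-3, 0, 3, 1)
  u_2 = (-1/19, 3, 1/19, -6/19)

Apply the Gram-Schmidt recurrence
  u_1 = v_1
  u_i = v_i − Σ_{j<i} ((v_i · u_j) / (u_j · u_j)) · u_j.

Step by step this gives:
  u_1 = (-3, 0, 3, 1)
  u_2 = (-1/19, 3, 1/19, -6/19)

Orthogonality check:
  u_2 · u_1 = 0 (should be 0)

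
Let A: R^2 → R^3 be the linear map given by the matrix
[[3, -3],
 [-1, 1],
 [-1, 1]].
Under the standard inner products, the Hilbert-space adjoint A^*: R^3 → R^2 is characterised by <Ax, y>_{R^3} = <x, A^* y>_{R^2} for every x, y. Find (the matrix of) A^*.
A^* = A^T =
[[3, -1, -1],
 [-3, 1, 1]]

For real matrices with standard dot products, the defining identity <Ax, y> = <x, A^* y> gives (Ax)^T y = x^T (A^*) y, i.e. x^T A^T y = x^T (A^*) y. Since this holds for all x, y, we must have A^* = A^T. Therefore
A^* =
[[3, -1, -1],
 [-3, 1, 1]].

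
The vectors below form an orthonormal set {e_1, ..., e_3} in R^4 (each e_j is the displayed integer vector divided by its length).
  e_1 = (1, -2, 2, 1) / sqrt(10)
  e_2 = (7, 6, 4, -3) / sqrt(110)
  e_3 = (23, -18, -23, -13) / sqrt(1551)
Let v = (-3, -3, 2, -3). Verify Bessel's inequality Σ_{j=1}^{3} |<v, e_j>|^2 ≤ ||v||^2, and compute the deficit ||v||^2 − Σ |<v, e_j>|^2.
Σ |<v, e_j>|^2 = 890/141; ||v||^2 = 31; deficit = 3481/141

Write each e_j = u_j / sqrt(<u_j, u_j>) where u_j is the displayed integer vector. Then <v, e_j> = <v, u_j> / sqrt(<u_j, u_j>), so |<v, e_j>|^2 = <v, u_j>^2 / <u_j, u_j>.
Coefficients: <v, e_1> = 4/sqrt(10), <v, e_2> = -22/sqrt(110), <v, e_3> = -22/sqrt(1551).
Square and sum: Σ |<v, e_j>|^2 = 890/141.
Compute ||v||^2 = v·v = 31.
Deficit = 31 − 890/141 = 3481/141 ≥ 0, confirming Bessel's inequality. (The deficit equals ||v − Σ <v,e_j> e_j||^2, the squared distance from v to span{e_j}.)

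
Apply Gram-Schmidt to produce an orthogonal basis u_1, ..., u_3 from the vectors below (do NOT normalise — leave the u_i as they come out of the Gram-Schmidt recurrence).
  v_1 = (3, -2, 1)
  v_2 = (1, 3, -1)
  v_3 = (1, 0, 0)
Orthogonal basis:
  u_1 = (3, -2, 1)
  u_2 = (13/7, 17/7, -5/7)
  u_3 = (1/138, -2/69, -11/138)

Apply the Gram-Schmidt recurrence
  u_1 = v_1
  u_i = v_i − Σ_{j<i} ((v_i · u_j) / (u_j · u_j)) · u_j.

Step by step this gives:
  u_1 = (3, -2, 1)
  u_2 = (13/7, 17/7, -5/7)
  u_3 = (1/138, -2/69, -11/138)

Orthogonality check:
  u_2 · u_1 = 0 (should be 0)
  u_3 · u_1 = 0 (should be 0)
  u_3 · u_2 = 0 (should be 0)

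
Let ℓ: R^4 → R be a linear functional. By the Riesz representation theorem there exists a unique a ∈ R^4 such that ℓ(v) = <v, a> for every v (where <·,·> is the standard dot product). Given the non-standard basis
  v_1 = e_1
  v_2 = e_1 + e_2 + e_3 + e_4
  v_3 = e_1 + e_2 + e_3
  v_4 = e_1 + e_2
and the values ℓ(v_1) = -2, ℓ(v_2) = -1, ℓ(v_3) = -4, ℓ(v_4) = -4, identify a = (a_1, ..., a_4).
a = (-2, -2, 0, 3)

Write a = (a_1, ..., a_4) in the standard basis. For each basis vector v_i, ℓ(v_i) = <v_i, a> is a linear equation in the a_j's. Collect the n equations into a matrix system V a = ℓ, where row i of V is v_i (expressed in the standard basis). Since V is invertible (lower-triangular with 1s on the diagonal, up to permutation), solve by back-substitution:
  V =
[[1, 0, 0, 0],
 [1, 1, 1, 1],
 [1, 1, 1, 0],
 [1, 1, 0, 0]]
  V a = (-2, -1, -4, -4)
Solving gives a = (-2, -2, 0, 3).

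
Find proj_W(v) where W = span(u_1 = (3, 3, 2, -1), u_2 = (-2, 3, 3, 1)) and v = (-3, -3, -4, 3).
proj_W(v) = (-325/93, -123/31, -1274/465, 17/15)

Set up U = [u_1 | ... | u_2] ∈ R^(4×2). The projector onto W = col(U) is P = U (U^T U)^(-1) U^T.
Compute U^T U =
  [23, 8]
  [8, 23],
and U^T v = (-29, -12).
Solve U^T U · c = U^T v for the coefficients: c = (-571/465, -44/465). The projection is proj_W(v) = U c.
Check: (v - proj_W(v)) · u_1 = 0  (should be 0).
Check: (v - proj_W(v)) · u_2 = 0  (should be 0).
Result: proj_W(v) = (-325/93, -123/31, -1274/465, 17/15).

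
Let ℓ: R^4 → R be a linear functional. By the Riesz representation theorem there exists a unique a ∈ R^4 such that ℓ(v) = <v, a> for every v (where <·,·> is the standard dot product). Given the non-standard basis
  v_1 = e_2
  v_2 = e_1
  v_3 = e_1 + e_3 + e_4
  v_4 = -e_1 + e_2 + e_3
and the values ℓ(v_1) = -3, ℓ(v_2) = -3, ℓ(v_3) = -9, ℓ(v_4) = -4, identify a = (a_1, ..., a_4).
a = (-3, -3, -4, -2)

Write a = (a_1, ..., a_4) in the standard basis. For each basis vector v_i, ℓ(v_i) = <v_i, a> is a linear equation in the a_j's. Collect the n equations into a matrix system V a = ℓ, where row i of V is v_i (expressed in the standard basis). Since V is invertible (lower-triangular with 1s on the diagonal, up to permutation), solve by back-substitution:
  V =
[[0, 1, 0, 0],
 [1, 0, 0, 0],
 [1, 0, 1, 1],
 [-1, 1, 1, 0]]
  V a = (-3, -3, -9, -4)
Solving gives a = (-3, -3, -4, -2).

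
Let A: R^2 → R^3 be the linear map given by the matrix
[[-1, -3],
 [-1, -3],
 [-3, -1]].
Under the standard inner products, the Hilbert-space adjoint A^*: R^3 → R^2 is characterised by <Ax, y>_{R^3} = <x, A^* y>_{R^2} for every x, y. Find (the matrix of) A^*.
A^* = A^T =
[[-1, -1, -3],
 [-3, -3, -1]]

For real matrices with standard dot products, the defining identity <Ax, y> = <x, A^* y> gives (Ax)^T y = x^T (A^*) y, i.e. x^T A^T y = x^T (A^*) y. Since this holds for all x, y, we must have A^* = A^T. Therefore
A^* =
[[-1, -1, -3],
 [-3, -3, -1]].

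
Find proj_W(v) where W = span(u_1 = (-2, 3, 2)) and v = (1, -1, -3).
proj_W(v) = (22/17, -33/17, -22/17)

Set up U = [u_1 | ... | u_1] ∈ R^(3×1). The projector onto W = col(U) is P = U (U^T U)^(-1) U^T.
Compute U^T U =
  [17],
and U^T v = (-11).
Solve U^T U · c = U^T v for the coefficients: c = (-11/17). The projection is proj_W(v) = U c.
Check: (v - proj_W(v)) · u_1 = 0  (should be 0).
Result: proj_W(v) = (22/17, -33/17, -22/17).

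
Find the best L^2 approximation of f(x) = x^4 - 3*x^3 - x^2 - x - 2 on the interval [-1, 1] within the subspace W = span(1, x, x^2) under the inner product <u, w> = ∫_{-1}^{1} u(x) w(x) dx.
g(x) = -x^2/7 - 14*x/5 - 73/35

The best approximation g ∈ W is the orthogonal projection of f onto W. Writing g = a_0 + a_1 x + a_2 x^2, the coefficients solve the normal equations G · a = b where
  G_{ij} = <φ_i, φ_j> and b_i = <f, φ_i>, with φ_0 = 1, φ_1 = x, φ_2 = x^2.
G =
  [2, 0, 2/3]
  [0, 2/3, 0]
  [2/3, 0, 2/5],
b = (-64/15, -28/15, -152/105).
Solving gives a_0 = -73/35, a_1 = -14/5, a_2 = -1/7, so
  g(x) = -x^2/7 - 14*x/5 - 73/35.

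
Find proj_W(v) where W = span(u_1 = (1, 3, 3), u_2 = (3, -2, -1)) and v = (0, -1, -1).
proj_W(v) = (-3/230, -24/23, -219/230)

Set up U = [u_1 | ... | u_2] ∈ R^(3×2). The projector onto W = col(U) is P = U (U^T U)^(-1) U^T.
Compute U^T U =
  [19, -6]
  [-6, 14],
and U^T v = (-6, 3).
Solve U^T U · c = U^T v for the coefficients: c = (-33/115, 21/230). The projection is proj_W(v) = U c.
Check: (v - proj_W(v)) · u_1 = 0  (should be 0).
Check: (v - proj_W(v)) · u_2 = 0  (should be 0).
Result: proj_W(v) = (-3/230, -24/23, -219/230).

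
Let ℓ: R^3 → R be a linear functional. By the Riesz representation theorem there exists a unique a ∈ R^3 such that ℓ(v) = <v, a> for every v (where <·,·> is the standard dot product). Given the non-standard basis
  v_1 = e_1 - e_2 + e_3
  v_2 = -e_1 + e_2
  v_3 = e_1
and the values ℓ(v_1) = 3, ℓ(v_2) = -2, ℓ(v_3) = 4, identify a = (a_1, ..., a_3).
a = (4, 2, 1)

Write a = (a_1, ..., a_3) in the standard basis. For each basis vector v_i, ℓ(v_i) = <v_i, a> is a linear equation in the a_j's. Collect the n equations into a matrix system V a = ℓ, where row i of V is v_i (expressed in the standard basis). Since V is invertible (lower-triangular with 1s on the diagonal, up to permutation), solve by back-substitution:
  V =
[[1, -1, 1],
 [-1, 1, 0],
 [1, 0, 0]]
  V a = (3, -2, 4)
Solving gives a = (4, 2, 1).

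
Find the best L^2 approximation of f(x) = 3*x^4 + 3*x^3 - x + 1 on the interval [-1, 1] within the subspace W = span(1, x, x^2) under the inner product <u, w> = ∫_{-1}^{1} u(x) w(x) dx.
g(x) = 18*x^2/7 + 4*x/5 + 26/35

The best approximation g ∈ W is the orthogonal projection of f onto W. Writing g = a_0 + a_1 x + a_2 x^2, the coefficients solve the normal equations G · a = b where
  G_{ij} = <φ_i, φ_j> and b_i = <f, φ_i>, with φ_0 = 1, φ_1 = x, φ_2 = x^2.
G =
  [2, 0, 2/3]
  [0, 2/3, 0]
  [2/3, 0, 2/5],
b = (16/5, 8/15, 32/21).
Solving gives a_0 = 26/35, a_1 = 4/5, a_2 = 18/7, so
  g(x) = 18*x^2/7 + 4*x/5 + 26/35.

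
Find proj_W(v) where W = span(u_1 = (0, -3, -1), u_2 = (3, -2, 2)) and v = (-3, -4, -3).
proj_W(v) = (-195/77, -589/154, -543/154)

Set up U = [u_1 | ... | u_2] ∈ R^(3×2). The projector onto W = col(U) is P = U (U^T U)^(-1) U^T.
Compute U^T U =
  [10, 4]
  [4, 17],
and U^T v = (15, -7).
Solve U^T U · c = U^T v for the coefficients: c = (283/154, -65/77). The projection is proj_W(v) = U c.
Check: (v - proj_W(v)) · u_1 = 0  (should be 0).
Check: (v - proj_W(v)) · u_2 = 0  (should be 0).
Result: proj_W(v) = (-195/77, -589/154, -543/154).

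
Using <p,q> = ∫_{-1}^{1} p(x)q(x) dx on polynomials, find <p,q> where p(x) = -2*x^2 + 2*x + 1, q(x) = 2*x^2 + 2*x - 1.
<p,q> = 26/15

Expand the product: p(x)·q(x) = -4*x^4 + 8*x^2 - 1.
∫_{-1}^{1} of each monomial x^k gives [2/(k+1) if k even, 0 if k odd]. Integrating term-by-term (or equivalently evaluating the antiderivative F(x) = -4*x^5/5 + 8*x^3/3 - x at the endpoints):
  F(1) − F(−1) = 13/15 − (-13/15) = 26/15.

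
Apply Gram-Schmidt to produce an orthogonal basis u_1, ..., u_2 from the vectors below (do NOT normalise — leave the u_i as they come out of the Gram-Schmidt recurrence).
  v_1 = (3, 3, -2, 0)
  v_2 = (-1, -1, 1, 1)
Orthogonal basis:
  u_1 = (3, 3, -2, 0)
  u_2 = (1/11, 1/11, 3/11, 1)

Apply the Gram-Schmidt recurrence
  u_1 = v_1
  u_i = v_i − Σ_{j<i} ((v_i · u_j) / (u_j · u_j)) · u_j.

Step by step this gives:
  u_1 = (3, 3, -2, 0)
  u_2 = (1/11, 1/11, 3/11, 1)

Orthogonality check:
  u_2 · u_1 = 0 (should be 0)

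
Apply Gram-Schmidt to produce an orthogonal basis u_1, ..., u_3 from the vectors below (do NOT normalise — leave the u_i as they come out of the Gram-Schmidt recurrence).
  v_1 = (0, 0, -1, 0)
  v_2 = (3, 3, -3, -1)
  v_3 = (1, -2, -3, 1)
Orthogonal basis:
  u_1 = (0, 0, -1, 0)
  u_2 = (3, 3, 0, -1)
  u_3 = (31/19, -26/19, 0, 15/19)

Apply the Gram-Schmidt recurrence
  u_1 = v_1
  u_i = v_i − Σ_{j<i} ((v_i · u_j) / (u_j · u_j)) · u_j.

Step by step this gives:
  u_1 = (0, 0, -1, 0)
  u_2 = (3, 3, 0, -1)
  u_3 = (31/19, -26/19, 0, 15/19)

Orthogonality check:
  u_2 · u_1 = 0 (should be 0)
  u_3 · u_1 = 0 (should be 0)
  u_3 · u_2 = 0 (should be 0)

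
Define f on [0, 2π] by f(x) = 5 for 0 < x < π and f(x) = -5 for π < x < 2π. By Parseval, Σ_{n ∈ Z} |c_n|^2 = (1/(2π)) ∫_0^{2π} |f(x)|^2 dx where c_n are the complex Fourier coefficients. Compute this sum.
Σ |c_n|^2 = 25

Parseval equates the L^2 energy of f (normalised by 1/(2π)) with the ℓ^2 sum of its Fourier coefficients: (1/(2π)) ∫_0^{2π} |f|^2 = Σ |c_n|^2.
Compute the left side: (1/(2π)) [∫_0^π 5^2 dx + ∫_π^{2π} (-5)^2 dx] = (1/(2π)) · (25π + 25π) = (25 + 25)/2 = 25.
So Σ_{n ∈ Z} |c_n|^2 = 25.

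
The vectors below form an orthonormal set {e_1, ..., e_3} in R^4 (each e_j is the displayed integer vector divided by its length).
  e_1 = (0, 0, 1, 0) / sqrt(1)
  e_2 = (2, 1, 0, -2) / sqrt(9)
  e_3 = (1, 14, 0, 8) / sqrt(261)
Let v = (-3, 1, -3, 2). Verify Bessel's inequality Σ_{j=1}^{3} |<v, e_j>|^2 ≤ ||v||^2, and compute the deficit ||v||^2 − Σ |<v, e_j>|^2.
Σ |<v, e_j>|^2 = 603/29; ||v||^2 = 23; deficit = 64/29

Write each e_j = u_j / sqrt(<u_j, u_j>) where u_j is the displayed integer vector. Then <v, e_j> = <v, u_j> / sqrt(<u_j, u_j>), so |<v, e_j>|^2 = <v, u_j>^2 / <u_j, u_j>.
Coefficients: <v, e_1> = -3/sqrt(1), <v, e_2> = -9/sqrt(9), <v, e_3> = 27/sqrt(261).
Square and sum: Σ |<v, e_j>|^2 = 603/29.
Compute ||v||^2 = v·v = 23.
Deficit = 23 − 603/29 = 64/29 ≥ 0, confirming Bessel's inequality. (The deficit equals ||v − Σ <v,e_j> e_j||^2, the squared distance from v to span{e_j}.)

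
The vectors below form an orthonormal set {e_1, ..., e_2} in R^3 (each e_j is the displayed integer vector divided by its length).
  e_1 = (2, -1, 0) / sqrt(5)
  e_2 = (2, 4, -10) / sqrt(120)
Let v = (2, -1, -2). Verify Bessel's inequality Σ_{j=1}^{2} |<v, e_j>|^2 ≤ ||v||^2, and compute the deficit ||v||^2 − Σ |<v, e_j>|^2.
Σ |<v, e_j>|^2 = 25/3; ||v||^2 = 9; deficit = 2/3

Write each e_j = u_j / sqrt(<u_j, u_j>) where u_j is the displayed integer vector. Then <v, e_j> = <v, u_j> / sqrt(<u_j, u_j>), so |<v, e_j>|^2 = <v, u_j>^2 / <u_j, u_j>.
Coefficients: <v, e_1> = 5/sqrt(5), <v, e_2> = 20/sqrt(120).
Square and sum: Σ |<v, e_j>|^2 = 25/3.
Compute ||v||^2 = v·v = 9.
Deficit = 9 − 25/3 = 2/3 ≥ 0, confirming Bessel's inequality. (The deficit equals ||v − Σ <v,e_j> e_j||^2, the squared distance from v to span{e_j}.)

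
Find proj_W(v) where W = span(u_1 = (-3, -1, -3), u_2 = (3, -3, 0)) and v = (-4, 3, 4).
proj_W(v) = (-79/34, 159/34, 30/17)

Set up U = [u_1 | ... | u_2] ∈ R^(3×2). The projector onto W = col(U) is P = U (U^T U)^(-1) U^T.
Compute U^T U =
  [19, -6]
  [-6, 18],
and U^T v = (-3, -21).
Solve U^T U · c = U^T v for the coefficients: c = (-10/17, -139/102). The projection is proj_W(v) = U c.
Check: (v - proj_W(v)) · u_1 = 0  (should be 0).
Check: (v - proj_W(v)) · u_2 = 0  (should be 0).
Result: proj_W(v) = (-79/34, 159/34, 30/17).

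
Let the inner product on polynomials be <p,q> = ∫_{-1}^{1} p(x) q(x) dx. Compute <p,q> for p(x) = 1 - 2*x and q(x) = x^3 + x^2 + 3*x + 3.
<p,q> = 28/15

Expand the product: p(x)·q(x) = -2*x^4 - x^3 - 5*x^2 - 3*x + 3.
∫_{-1}^{1} of each monomial x^k gives [2/(k+1) if k even, 0 if k odd]. Integrating term-by-term (or equivalently evaluating the antiderivative F(x) = -2*x^5/5 - x^4/4 - 5*x^3/3 - 3*x^2/2 + 3*x at the endpoints):
  F(1) − F(−1) = -49/60 − (-161/60) = 28/15.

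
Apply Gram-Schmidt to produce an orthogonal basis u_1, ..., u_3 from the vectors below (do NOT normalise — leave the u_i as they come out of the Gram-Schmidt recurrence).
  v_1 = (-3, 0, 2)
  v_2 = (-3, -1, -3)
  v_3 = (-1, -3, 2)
Orthogonal basis:
  u_1 = (-3, 0, 2)
  u_2 = (-30/13, -1, -45/13)
  u_3 = (7/17, -105/34, 21/34)

Apply the Gram-Schmidt recurrence
  u_1 = v_1
  u_i = v_i − Σ_{j<i} ((v_i · u_j) / (u_j · u_j)) · u_j.

Step by step this gives:
  u_1 = (-3, 0, 2)
  u_2 = (-30/13, -1, -45/13)
  u_3 = (7/17, -105/34, 21/34)

Orthogonality check:
  u_2 · u_1 = 0 (should be 0)
  u_3 · u_1 = 0 (should be 0)
  u_3 · u_2 = 0 (should be 0)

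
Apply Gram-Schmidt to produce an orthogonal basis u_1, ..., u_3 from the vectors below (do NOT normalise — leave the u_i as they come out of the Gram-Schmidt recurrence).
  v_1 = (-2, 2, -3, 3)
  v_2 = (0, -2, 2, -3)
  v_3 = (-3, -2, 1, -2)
Orthogonal basis:
  u_1 = (-2, 2, -3, 3)
  u_2 = (-19/13, -7/13, -5/26, -21/26)
  u_3 = (-25/81, -22/81, 50/81, 16/27)

Apply the Gram-Schmidt recurrence
  u_1 = v_1
  u_i = v_i − Σ_{j<i} ((v_i · u_j) / (u_j · u_j)) · u_j.

Step by step this gives:
  u_1 = (-2, 2, -3, 3)
  u_2 = (-19/13, -7/13, -5/26, -21/26)
  u_3 = (-25/81, -22/81, 50/81, 16/27)

Orthogonality check:
  u_2 · u_1 = 0 (should be 0)
  u_3 · u_1 = 0 (should be 0)
  u_3 · u_2 = 0 (should be 0)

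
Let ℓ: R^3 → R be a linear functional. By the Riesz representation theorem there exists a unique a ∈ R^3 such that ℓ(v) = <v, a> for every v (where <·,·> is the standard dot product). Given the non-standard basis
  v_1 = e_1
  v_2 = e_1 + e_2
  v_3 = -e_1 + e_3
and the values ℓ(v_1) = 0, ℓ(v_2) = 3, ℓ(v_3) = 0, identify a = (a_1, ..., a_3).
a = (0, 3, 0)

Write a = (a_1, ..., a_3) in the standard basis. For each basis vector v_i, ℓ(v_i) = <v_i, a> is a linear equation in the a_j's. Collect the n equations into a matrix system V a = ℓ, where row i of V is v_i (expressed in the standard basis). Since V is invertible (lower-triangular with 1s on the diagonal, up to permutation), solve by back-substitution:
  V =
[[1, 0, 0],
 [1, 1, 0],
 [-1, 0, 1]]
  V a = (0, 3, 0)
Solving gives a = (0, 3, 0).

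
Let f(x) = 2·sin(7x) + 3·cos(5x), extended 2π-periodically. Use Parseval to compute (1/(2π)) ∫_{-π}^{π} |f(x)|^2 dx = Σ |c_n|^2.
Σ |c_n|^2 = 13/2

Expand |f|^2 and use orthogonality of {sin(nx), cos(mx)} on [-π, π]:
  ∫_{-π}^{π} sin(nx)^2 dx = π, ∫ cos(mx)^2 dx = π, and cross terms integrate to 0.
So ∫_{-π}^{π} f(x)^2 dx = 2^2 · π + 3^2 · π = (4 + 9)π.
Divide by 2π: (4 + 9)/2 = 13/2.
By Parseval, this equals Σ |c_n|^2.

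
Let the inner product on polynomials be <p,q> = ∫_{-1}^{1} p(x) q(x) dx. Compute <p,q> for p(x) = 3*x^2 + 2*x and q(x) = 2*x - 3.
<p,q> = -10/3

Expand the product: p(x)·q(x) = 6*x^3 - 5*x^2 - 6*x.
∫_{-1}^{1} of each monomial x^k gives [2/(k+1) if k even, 0 if k odd]. Integrating term-by-term (or equivalently evaluating the antiderivative F(x) = 3*x^4/2 - 5*x^3/3 - 3*x^2 at the endpoints):
  F(1) − F(−1) = -19/6 − (1/6) = -10/3.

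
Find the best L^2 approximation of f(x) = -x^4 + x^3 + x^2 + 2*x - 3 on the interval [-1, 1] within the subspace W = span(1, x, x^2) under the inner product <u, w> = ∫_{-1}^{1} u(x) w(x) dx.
g(x) = x^2/7 + 13*x/5 - 102/35

The best approximation g ∈ W is the orthogonal projection of f onto W. Writing g = a_0 + a_1 x + a_2 x^2, the coefficients solve the normal equations G · a = b where
  G_{ij} = <φ_i, φ_j> and b_i = <f, φ_i>, with φ_0 = 1, φ_1 = x, φ_2 = x^2.
G =
  [2, 0, 2/3]
  [0, 2/3, 0]
  [2/3, 0, 2/5],
b = (-86/15, 26/15, -66/35).
Solving gives a_0 = -102/35, a_1 = 13/5, a_2 = 1/7, so
  g(x) = x^2/7 + 13*x/5 - 102/35.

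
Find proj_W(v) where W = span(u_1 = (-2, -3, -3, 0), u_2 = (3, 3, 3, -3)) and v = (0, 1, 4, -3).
proj_W(v) = (2, 11/6, 11/6, -7/3)

Set up U = [u_1 | ... | u_2] ∈ R^(4×2). The projector onto W = col(U) is P = U (U^T U)^(-1) U^T.
Compute U^T U =
  [22, -24]
  [-24, 36],
and U^T v = (-15, 24).
Solve U^T U · c = U^T v for the coefficients: c = (1/6, 7/9). The projection is proj_W(v) = U c.
Check: (v - proj_W(v)) · u_1 = 0  (should be 0).
Check: (v - proj_W(v)) · u_2 = 0  (should be 0).
Result: proj_W(v) = (2, 11/6, 11/6, -7/3).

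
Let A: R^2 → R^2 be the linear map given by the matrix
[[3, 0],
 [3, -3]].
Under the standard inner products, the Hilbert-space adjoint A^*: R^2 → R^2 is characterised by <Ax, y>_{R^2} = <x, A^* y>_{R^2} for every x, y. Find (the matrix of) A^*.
A^* = A^T =
[[3, 3],
 [0, -3]]

For real matrices with standard dot products, the defining identity <Ax, y> = <x, A^* y> gives (Ax)^T y = x^T (A^*) y, i.e. x^T A^T y = x^T (A^*) y. Since this holds for all x, y, we must have A^* = A^T. Therefore
A^* =
[[3, 3],
 [0, -3]].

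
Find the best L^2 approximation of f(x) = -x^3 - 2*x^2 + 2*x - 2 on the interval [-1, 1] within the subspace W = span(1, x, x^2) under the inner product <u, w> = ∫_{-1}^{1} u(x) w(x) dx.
g(x) = -2*x^2 + 7*x/5 - 2

The best approximation g ∈ W is the orthogonal projection of f onto W. Writing g = a_0 + a_1 x + a_2 x^2, the coefficients solve the normal equations G · a = b where
  G_{ij} = <φ_i, φ_j> and b_i = <f, φ_i>, with φ_0 = 1, φ_1 = x, φ_2 = x^2.
G =
  [2, 0, 2/3]
  [0, 2/3, 0]
  [2/3, 0, 2/5],
b = (-16/3, 14/15, -32/15).
Solving gives a_0 = -2, a_1 = 7/5, a_2 = -2, so
  g(x) = -2*x^2 + 7*x/5 - 2.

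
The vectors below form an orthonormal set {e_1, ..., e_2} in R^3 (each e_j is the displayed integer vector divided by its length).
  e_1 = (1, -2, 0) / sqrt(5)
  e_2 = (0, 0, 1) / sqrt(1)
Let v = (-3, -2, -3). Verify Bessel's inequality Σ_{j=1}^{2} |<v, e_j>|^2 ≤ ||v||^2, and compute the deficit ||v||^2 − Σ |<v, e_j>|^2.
Σ |<v, e_j>|^2 = 46/5; ||v||^2 = 22; deficit = 64/5

Write each e_j = u_j / sqrt(<u_j, u_j>) where u_j is the displayed integer vector. Then <v, e_j> = <v, u_j> / sqrt(<u_j, u_j>), so |<v, e_j>|^2 = <v, u_j>^2 / <u_j, u_j>.
Coefficients: <v, e_1> = 1/sqrt(5), <v, e_2> = -3/sqrt(1).
Square and sum: Σ |<v, e_j>|^2 = 46/5.
Compute ||v||^2 = v·v = 22.
Deficit = 22 − 46/5 = 64/5 ≥ 0, confirming Bessel's inequality. (The deficit equals ||v − Σ <v,e_j> e_j||^2, the squared distance from v to span{e_j}.)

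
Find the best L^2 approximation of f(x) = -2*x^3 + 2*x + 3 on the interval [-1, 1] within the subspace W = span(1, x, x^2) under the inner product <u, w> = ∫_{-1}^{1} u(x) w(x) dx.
g(x) = 4*x/5 + 3

The best approximation g ∈ W is the orthogonal projection of f onto W. Writing g = a_0 + a_1 x + a_2 x^2, the coefficients solve the normal equations G · a = b where
  G_{ij} = <φ_i, φ_j> and b_i = <f, φ_i>, with φ_0 = 1, φ_1 = x, φ_2 = x^2.
G =
  [2, 0, 2/3]
  [0, 2/3, 0]
  [2/3, 0, 2/5],
b = (6, 8/15, 2).
Solving gives a_0 = 3, a_1 = 4/5, a_2 = 0, so
  g(x) = 4*x/5 + 3.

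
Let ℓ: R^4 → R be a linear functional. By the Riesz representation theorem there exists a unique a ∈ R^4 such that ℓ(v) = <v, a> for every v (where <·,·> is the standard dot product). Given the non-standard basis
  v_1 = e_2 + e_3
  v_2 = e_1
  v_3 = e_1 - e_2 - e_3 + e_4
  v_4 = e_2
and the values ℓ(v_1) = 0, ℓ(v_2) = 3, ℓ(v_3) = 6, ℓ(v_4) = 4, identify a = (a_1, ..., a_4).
a = (3, 4, -4, 3)

Write a = (a_1, ..., a_4) in the standard basis. For each basis vector v_i, ℓ(v_i) = <v_i, a> is a linear equation in the a_j's. Collect the n equations into a matrix system V a = ℓ, where row i of V is v_i (expressed in the standard basis). Since V is invertible (lower-triangular with 1s on the diagonal, up to permutation), solve by back-substitution:
  V =
[[0, 1, 1, 0],
 [1, 0, 0, 0],
 [1, -1, -1, 1],
 [0, 1, 0, 0]]
  V a = (0, 3, 6, 4)
Solving gives a = (3, 4, -4, 3).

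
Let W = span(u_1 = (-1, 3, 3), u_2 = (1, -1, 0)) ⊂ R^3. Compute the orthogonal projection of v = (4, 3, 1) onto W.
proj_W(v) = (31/22, 9/22, 30/11)

Set up U = [u_1 | ... | u_2] ∈ R^(3×2). The projector onto W = col(U) is P = U (U^T U)^(-1) U^T.
Compute U^T U =
  [19, -4]
  [-4, 2],
and U^T v = (8, 1).
Solve U^T U · c = U^T v for the coefficients: c = (10/11, 51/22). The projection is proj_W(v) = U c.
Check: (v - proj_W(v)) · u_1 = 0  (should be 0).
Check: (v - proj_W(v)) · u_2 = 0  (should be 0).
Result: proj_W(v) = (31/22, 9/22, 30/11).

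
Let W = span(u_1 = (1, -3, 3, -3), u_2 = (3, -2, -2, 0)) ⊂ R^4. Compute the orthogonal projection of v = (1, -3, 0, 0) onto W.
proj_W(v) = (809/467, -873/467, -15/467, -429/467)

Set up U = [u_1 | ... | u_2] ∈ R^(4×2). The projector onto W = col(U) is P = U (U^T U)^(-1) U^T.
Compute U^T U =
  [28, 3]
  [3, 17],
and U^T v = (10, 9).
Solve U^T U · c = U^T v for the coefficients: c = (143/467, 222/467). The projection is proj_W(v) = U c.
Check: (v - proj_W(v)) · u_1 = 0  (should be 0).
Check: (v - proj_W(v)) · u_2 = 0  (should be 0).
Result: proj_W(v) = (809/467, -873/467, -15/467, -429/467).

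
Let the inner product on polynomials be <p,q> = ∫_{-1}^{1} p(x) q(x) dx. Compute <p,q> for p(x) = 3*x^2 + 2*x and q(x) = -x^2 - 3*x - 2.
<p,q> = -46/5

Expand the product: p(x)·q(x) = -3*x^4 - 11*x^3 - 12*x^2 - 4*x.
∫_{-1}^{1} of each monomial x^k gives [2/(k+1) if k even, 0 if k odd]. Integrating term-by-term (or equivalently evaluating the antiderivative F(x) = -3*x^5/5 - 11*x^4/4 - 4*x^3 - 2*x^2 at the endpoints):
  F(1) − F(−1) = -187/20 − (-3/20) = -46/5.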